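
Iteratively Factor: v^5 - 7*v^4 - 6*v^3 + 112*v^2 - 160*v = (v)*(v^4 - 7*v^3 - 6*v^2 + 112*v - 160) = v*(v - 5)*(v^3 - 2*v^2 - 16*v + 32) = v*(v - 5)*(v - 4)*(v^2 + 2*v - 8) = v*(v - 5)*(v - 4)*(v - 2)*(v + 4)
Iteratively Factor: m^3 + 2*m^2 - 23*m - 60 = (m + 3)*(m^2 - m - 20) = (m + 3)*(m + 4)*(m - 5)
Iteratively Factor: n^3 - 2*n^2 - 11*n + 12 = (n - 4)*(n^2 + 2*n - 3) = (n - 4)*(n + 3)*(n - 1)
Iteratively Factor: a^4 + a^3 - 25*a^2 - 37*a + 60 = (a + 4)*(a^3 - 3*a^2 - 13*a + 15) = (a - 5)*(a + 4)*(a^2 + 2*a - 3) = (a - 5)*(a + 3)*(a + 4)*(a - 1)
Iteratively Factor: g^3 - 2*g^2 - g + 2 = (g + 1)*(g^2 - 3*g + 2) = (g - 1)*(g + 1)*(g - 2)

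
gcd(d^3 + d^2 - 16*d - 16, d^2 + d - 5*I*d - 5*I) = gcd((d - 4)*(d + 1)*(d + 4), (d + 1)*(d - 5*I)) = d + 1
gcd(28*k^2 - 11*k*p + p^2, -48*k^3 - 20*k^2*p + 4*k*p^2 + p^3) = -4*k + p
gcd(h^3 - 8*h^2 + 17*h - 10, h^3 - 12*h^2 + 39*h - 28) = h - 1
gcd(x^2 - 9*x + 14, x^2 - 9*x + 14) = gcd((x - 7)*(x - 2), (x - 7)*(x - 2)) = x^2 - 9*x + 14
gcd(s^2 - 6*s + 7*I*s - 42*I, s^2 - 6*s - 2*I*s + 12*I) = s - 6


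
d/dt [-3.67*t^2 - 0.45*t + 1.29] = -7.34*t - 0.45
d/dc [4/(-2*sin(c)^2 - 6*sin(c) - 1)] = 8*(2*sin(c) + 3)*cos(c)/(6*sin(c) - cos(2*c) + 2)^2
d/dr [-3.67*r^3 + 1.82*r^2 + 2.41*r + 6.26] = -11.01*r^2 + 3.64*r + 2.41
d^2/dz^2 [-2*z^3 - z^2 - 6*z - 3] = -12*z - 2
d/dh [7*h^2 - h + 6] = 14*h - 1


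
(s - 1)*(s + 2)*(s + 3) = s^3 + 4*s^2 + s - 6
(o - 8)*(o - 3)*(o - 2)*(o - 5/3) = o^4 - 44*o^3/3 + 203*o^2/3 - 374*o/3 + 80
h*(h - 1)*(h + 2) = h^3 + h^2 - 2*h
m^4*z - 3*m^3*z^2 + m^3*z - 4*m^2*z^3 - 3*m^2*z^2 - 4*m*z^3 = m*(m - 4*z)*(m + z)*(m*z + z)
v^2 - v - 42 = (v - 7)*(v + 6)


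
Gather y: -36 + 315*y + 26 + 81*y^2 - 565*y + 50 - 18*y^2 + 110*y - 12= 63*y^2 - 140*y + 28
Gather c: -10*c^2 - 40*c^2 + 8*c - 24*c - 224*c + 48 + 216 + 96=-50*c^2 - 240*c + 360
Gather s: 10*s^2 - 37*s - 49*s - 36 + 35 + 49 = 10*s^2 - 86*s + 48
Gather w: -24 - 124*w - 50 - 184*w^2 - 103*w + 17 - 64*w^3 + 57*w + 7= -64*w^3 - 184*w^2 - 170*w - 50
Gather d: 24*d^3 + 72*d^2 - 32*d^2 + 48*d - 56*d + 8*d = 24*d^3 + 40*d^2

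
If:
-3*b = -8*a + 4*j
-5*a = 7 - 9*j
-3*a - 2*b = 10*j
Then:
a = -154/335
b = -644/335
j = 35/67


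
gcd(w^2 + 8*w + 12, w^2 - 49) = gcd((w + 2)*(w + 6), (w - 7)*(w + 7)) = 1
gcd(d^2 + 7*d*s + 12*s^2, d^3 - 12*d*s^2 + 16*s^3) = d + 4*s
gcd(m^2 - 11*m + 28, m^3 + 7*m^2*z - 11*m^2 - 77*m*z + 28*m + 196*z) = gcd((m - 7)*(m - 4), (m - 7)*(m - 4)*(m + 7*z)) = m^2 - 11*m + 28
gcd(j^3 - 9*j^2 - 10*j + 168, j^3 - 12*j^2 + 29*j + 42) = j^2 - 13*j + 42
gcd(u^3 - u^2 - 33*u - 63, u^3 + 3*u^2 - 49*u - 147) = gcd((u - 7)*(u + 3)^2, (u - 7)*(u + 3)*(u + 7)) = u^2 - 4*u - 21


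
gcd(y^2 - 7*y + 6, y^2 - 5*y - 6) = y - 6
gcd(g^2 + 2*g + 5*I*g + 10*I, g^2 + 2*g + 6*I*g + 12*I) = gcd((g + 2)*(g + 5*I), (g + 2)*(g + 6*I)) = g + 2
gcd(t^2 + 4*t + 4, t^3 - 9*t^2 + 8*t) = 1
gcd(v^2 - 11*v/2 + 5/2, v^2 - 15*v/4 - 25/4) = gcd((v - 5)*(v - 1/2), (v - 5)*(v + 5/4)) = v - 5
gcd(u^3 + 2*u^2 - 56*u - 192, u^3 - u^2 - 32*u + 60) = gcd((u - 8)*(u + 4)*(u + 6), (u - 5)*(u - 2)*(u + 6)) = u + 6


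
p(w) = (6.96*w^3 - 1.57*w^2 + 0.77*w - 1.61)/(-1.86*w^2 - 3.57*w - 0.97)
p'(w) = (3.72*w + 3.57)*(6.96*w^3 - 1.57*w^2 + 0.77*w - 1.61)/(-1.86*w^2 - 3.57*w - 0.97)^2 + (20.88*w^2 - 3.14*w + 0.77)/(-1.86*w^2 - 3.57*w - 0.97)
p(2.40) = -4.32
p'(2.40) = -2.94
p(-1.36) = -51.85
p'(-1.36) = 271.65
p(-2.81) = 30.33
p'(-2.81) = 6.10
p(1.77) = -2.55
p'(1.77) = -2.65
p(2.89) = -5.80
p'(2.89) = -3.10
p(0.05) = 1.37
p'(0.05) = -5.02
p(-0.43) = -12.59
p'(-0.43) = -85.12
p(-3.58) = 28.59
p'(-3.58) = -0.08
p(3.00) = -6.14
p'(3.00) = -3.13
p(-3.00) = 29.42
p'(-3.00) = 3.60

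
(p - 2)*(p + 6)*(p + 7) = p^3 + 11*p^2 + 16*p - 84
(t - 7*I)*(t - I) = t^2 - 8*I*t - 7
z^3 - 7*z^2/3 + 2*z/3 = z*(z - 2)*(z - 1/3)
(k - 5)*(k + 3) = k^2 - 2*k - 15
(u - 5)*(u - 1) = u^2 - 6*u + 5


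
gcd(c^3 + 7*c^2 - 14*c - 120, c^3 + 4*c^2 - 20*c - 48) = c^2 + 2*c - 24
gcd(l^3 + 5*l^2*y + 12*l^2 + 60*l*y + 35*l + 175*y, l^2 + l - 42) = l + 7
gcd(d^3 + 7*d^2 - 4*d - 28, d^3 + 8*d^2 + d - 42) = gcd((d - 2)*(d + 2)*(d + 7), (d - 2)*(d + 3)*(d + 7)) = d^2 + 5*d - 14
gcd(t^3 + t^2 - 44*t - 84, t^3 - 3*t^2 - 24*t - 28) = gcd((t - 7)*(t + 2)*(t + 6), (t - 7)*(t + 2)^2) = t^2 - 5*t - 14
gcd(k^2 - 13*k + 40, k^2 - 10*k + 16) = k - 8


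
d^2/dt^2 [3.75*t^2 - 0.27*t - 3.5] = 7.50000000000000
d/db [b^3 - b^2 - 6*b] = 3*b^2 - 2*b - 6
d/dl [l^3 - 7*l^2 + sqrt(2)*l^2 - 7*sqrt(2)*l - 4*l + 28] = 3*l^2 - 14*l + 2*sqrt(2)*l - 7*sqrt(2) - 4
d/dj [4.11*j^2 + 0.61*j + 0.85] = 8.22*j + 0.61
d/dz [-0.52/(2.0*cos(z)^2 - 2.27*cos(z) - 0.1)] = (1.1804 - 2.08*cos(z))*sin(z)/(-2.0*cos(z)^2 + 2.27*cos(z) + 0.1)^2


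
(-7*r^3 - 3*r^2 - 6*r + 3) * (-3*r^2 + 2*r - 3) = 21*r^5 - 5*r^4 + 33*r^3 - 12*r^2 + 24*r - 9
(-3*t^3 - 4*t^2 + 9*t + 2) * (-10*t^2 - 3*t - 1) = 30*t^5 + 49*t^4 - 75*t^3 - 43*t^2 - 15*t - 2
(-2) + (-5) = -7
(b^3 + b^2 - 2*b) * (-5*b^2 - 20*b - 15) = -5*b^5 - 25*b^4 - 25*b^3 + 25*b^2 + 30*b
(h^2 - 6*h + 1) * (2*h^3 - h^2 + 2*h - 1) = 2*h^5 - 13*h^4 + 10*h^3 - 14*h^2 + 8*h - 1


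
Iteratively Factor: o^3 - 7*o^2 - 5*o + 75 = (o + 3)*(o^2 - 10*o + 25) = (o - 5)*(o + 3)*(o - 5)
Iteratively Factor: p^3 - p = (p + 1)*(p^2 - p) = (p - 1)*(p + 1)*(p)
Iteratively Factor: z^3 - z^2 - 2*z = (z - 2)*(z^2 + z) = (z - 2)*(z + 1)*(z)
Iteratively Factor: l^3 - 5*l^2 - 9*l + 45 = (l - 3)*(l^2 - 2*l - 15) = (l - 5)*(l - 3)*(l + 3)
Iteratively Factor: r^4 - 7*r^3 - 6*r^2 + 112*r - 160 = (r - 4)*(r^3 - 3*r^2 - 18*r + 40) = (r - 4)*(r + 4)*(r^2 - 7*r + 10) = (r - 4)*(r - 2)*(r + 4)*(r - 5)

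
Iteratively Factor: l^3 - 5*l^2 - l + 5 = (l - 1)*(l^2 - 4*l - 5) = (l - 1)*(l + 1)*(l - 5)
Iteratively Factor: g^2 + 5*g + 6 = (g + 3)*(g + 2)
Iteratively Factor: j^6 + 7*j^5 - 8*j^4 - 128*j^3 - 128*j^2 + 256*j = (j + 4)*(j^5 + 3*j^4 - 20*j^3 - 48*j^2 + 64*j) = j*(j + 4)*(j^4 + 3*j^3 - 20*j^2 - 48*j + 64) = j*(j + 4)^2*(j^3 - j^2 - 16*j + 16) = j*(j + 4)^3*(j^2 - 5*j + 4) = j*(j - 1)*(j + 4)^3*(j - 4)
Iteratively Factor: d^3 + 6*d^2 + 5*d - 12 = (d + 4)*(d^2 + 2*d - 3) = (d - 1)*(d + 4)*(d + 3)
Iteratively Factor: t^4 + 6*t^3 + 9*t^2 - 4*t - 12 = (t - 1)*(t^3 + 7*t^2 + 16*t + 12) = (t - 1)*(t + 2)*(t^2 + 5*t + 6) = (t - 1)*(t + 2)*(t + 3)*(t + 2)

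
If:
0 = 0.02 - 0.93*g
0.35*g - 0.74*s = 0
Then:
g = 0.02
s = 0.01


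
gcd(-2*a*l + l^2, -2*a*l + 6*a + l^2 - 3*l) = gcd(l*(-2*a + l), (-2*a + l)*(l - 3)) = 2*a - l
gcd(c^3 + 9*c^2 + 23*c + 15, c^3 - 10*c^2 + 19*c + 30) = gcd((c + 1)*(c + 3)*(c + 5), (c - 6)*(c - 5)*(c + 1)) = c + 1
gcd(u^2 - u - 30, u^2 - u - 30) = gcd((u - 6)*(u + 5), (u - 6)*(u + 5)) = u^2 - u - 30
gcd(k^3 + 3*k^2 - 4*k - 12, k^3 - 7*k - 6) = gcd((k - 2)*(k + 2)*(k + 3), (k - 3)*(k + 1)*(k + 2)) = k + 2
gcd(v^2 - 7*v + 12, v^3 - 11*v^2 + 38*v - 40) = v - 4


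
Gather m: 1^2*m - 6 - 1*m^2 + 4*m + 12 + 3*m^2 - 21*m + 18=2*m^2 - 16*m + 24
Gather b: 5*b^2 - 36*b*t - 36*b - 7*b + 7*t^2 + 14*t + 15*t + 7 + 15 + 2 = 5*b^2 + b*(-36*t - 43) + 7*t^2 + 29*t + 24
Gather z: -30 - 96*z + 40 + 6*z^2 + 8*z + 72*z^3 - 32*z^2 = 72*z^3 - 26*z^2 - 88*z + 10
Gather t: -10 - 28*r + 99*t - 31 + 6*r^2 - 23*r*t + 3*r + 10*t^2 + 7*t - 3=6*r^2 - 25*r + 10*t^2 + t*(106 - 23*r) - 44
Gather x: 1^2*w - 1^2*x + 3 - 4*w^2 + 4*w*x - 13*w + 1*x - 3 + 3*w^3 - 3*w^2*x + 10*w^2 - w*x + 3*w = 3*w^3 + 6*w^2 - 9*w + x*(-3*w^2 + 3*w)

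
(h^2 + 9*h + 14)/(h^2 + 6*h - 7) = (h + 2)/(h - 1)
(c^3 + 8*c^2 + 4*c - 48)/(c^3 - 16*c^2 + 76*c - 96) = (c^2 + 10*c + 24)/(c^2 - 14*c + 48)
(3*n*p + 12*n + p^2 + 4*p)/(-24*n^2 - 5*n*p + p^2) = (p + 4)/(-8*n + p)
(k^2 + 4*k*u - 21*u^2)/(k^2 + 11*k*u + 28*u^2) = (k - 3*u)/(k + 4*u)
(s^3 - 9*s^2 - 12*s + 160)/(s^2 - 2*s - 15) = (s^2 - 4*s - 32)/(s + 3)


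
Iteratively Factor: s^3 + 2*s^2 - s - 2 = (s + 1)*(s^2 + s - 2) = (s - 1)*(s + 1)*(s + 2)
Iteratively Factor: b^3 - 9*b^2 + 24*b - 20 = (b - 5)*(b^2 - 4*b + 4) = (b - 5)*(b - 2)*(b - 2)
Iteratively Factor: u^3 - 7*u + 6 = (u - 1)*(u^2 + u - 6) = (u - 2)*(u - 1)*(u + 3)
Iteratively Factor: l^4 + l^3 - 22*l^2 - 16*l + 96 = (l + 4)*(l^3 - 3*l^2 - 10*l + 24) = (l - 4)*(l + 4)*(l^2 + l - 6) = (l - 4)*(l - 2)*(l + 4)*(l + 3)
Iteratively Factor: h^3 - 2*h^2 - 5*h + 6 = (h - 1)*(h^2 - h - 6) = (h - 1)*(h + 2)*(h - 3)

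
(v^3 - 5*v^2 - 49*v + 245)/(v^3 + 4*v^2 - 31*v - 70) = (v - 7)/(v + 2)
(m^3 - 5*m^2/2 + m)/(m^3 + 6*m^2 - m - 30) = m*(2*m - 1)/(2*(m^2 + 8*m + 15))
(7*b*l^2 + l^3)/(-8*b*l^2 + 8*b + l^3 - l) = l^2*(-7*b - l)/(8*b*l^2 - 8*b - l^3 + l)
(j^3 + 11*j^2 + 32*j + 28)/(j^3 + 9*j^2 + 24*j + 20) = (j + 7)/(j + 5)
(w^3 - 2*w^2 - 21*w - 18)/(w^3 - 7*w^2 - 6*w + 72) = (w + 1)/(w - 4)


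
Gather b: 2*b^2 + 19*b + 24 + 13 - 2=2*b^2 + 19*b + 35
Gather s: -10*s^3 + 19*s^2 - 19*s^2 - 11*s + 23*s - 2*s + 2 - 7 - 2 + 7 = -10*s^3 + 10*s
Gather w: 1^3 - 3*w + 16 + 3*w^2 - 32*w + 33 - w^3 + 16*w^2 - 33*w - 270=-w^3 + 19*w^2 - 68*w - 220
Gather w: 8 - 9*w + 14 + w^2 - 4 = w^2 - 9*w + 18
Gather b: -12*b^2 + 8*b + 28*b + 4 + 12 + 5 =-12*b^2 + 36*b + 21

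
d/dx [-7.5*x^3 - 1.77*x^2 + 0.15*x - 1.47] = -22.5*x^2 - 3.54*x + 0.15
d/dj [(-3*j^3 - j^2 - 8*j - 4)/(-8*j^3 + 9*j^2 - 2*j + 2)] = (-35*j^4 - 116*j^3 - 40*j^2 + 68*j - 24)/(64*j^6 - 144*j^5 + 113*j^4 - 68*j^3 + 40*j^2 - 8*j + 4)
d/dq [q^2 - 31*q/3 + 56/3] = 2*q - 31/3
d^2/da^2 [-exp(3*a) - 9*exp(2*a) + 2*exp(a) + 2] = (-9*exp(2*a) - 36*exp(a) + 2)*exp(a)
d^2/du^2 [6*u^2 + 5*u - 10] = 12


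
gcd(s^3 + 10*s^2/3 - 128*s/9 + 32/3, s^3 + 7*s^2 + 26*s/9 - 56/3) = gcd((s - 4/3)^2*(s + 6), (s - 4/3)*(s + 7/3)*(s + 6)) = s^2 + 14*s/3 - 8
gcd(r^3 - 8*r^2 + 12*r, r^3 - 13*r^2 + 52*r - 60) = r^2 - 8*r + 12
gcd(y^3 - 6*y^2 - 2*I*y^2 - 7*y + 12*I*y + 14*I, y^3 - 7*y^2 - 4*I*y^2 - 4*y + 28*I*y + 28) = y^2 + y*(-7 - 2*I) + 14*I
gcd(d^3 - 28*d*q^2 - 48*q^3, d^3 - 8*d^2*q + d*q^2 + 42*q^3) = d + 2*q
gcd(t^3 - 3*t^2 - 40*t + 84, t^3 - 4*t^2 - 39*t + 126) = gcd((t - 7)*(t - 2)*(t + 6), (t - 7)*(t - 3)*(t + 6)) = t^2 - t - 42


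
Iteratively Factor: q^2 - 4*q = (q - 4)*(q)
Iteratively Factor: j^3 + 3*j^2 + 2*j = (j + 2)*(j^2 + j) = (j + 1)*(j + 2)*(j)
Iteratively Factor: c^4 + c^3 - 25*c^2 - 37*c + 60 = (c - 1)*(c^3 + 2*c^2 - 23*c - 60) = (c - 1)*(c + 4)*(c^2 - 2*c - 15) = (c - 1)*(c + 3)*(c + 4)*(c - 5)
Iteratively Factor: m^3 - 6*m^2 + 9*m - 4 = (m - 1)*(m^2 - 5*m + 4) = (m - 4)*(m - 1)*(m - 1)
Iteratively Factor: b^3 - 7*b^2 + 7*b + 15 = (b + 1)*(b^2 - 8*b + 15) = (b - 3)*(b + 1)*(b - 5)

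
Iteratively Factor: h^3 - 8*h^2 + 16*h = (h)*(h^2 - 8*h + 16) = h*(h - 4)*(h - 4)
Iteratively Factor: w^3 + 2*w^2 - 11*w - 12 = (w + 4)*(w^2 - 2*w - 3) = (w - 3)*(w + 4)*(w + 1)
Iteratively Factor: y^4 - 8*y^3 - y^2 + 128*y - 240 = (y - 4)*(y^3 - 4*y^2 - 17*y + 60) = (y - 4)*(y + 4)*(y^2 - 8*y + 15) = (y - 4)*(y - 3)*(y + 4)*(y - 5)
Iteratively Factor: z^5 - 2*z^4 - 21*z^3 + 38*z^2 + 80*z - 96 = (z - 3)*(z^4 + z^3 - 18*z^2 - 16*z + 32) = (z - 3)*(z + 2)*(z^3 - z^2 - 16*z + 16) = (z - 3)*(z + 2)*(z + 4)*(z^2 - 5*z + 4) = (z - 3)*(z - 1)*(z + 2)*(z + 4)*(z - 4)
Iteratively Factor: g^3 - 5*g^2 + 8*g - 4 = (g - 1)*(g^2 - 4*g + 4) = (g - 2)*(g - 1)*(g - 2)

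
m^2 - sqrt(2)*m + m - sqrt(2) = (m + 1)*(m - sqrt(2))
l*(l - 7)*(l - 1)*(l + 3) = l^4 - 5*l^3 - 17*l^2 + 21*l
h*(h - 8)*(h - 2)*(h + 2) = h^4 - 8*h^3 - 4*h^2 + 32*h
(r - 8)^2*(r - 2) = r^3 - 18*r^2 + 96*r - 128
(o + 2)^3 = o^3 + 6*o^2 + 12*o + 8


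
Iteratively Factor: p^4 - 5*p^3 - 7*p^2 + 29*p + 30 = (p + 1)*(p^3 - 6*p^2 - p + 30) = (p - 3)*(p + 1)*(p^2 - 3*p - 10) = (p - 3)*(p + 1)*(p + 2)*(p - 5)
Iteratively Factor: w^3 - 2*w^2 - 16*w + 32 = (w - 4)*(w^2 + 2*w - 8) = (w - 4)*(w + 4)*(w - 2)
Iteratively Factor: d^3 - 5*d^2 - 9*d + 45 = (d - 5)*(d^2 - 9) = (d - 5)*(d + 3)*(d - 3)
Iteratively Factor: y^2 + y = (y)*(y + 1)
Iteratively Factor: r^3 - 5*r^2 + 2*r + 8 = (r - 2)*(r^2 - 3*r - 4) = (r - 2)*(r + 1)*(r - 4)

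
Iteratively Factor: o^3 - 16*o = (o + 4)*(o^2 - 4*o) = (o - 4)*(o + 4)*(o)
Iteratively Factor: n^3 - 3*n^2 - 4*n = (n - 4)*(n^2 + n) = (n - 4)*(n + 1)*(n)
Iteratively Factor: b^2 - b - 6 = (b - 3)*(b + 2)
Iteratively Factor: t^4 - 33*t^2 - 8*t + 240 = (t - 3)*(t^3 + 3*t^2 - 24*t - 80) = (t - 3)*(t + 4)*(t^2 - t - 20) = (t - 3)*(t + 4)^2*(t - 5)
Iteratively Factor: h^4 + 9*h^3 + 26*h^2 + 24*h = (h + 3)*(h^3 + 6*h^2 + 8*h) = (h + 3)*(h + 4)*(h^2 + 2*h) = (h + 2)*(h + 3)*(h + 4)*(h)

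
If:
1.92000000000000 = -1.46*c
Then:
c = -1.32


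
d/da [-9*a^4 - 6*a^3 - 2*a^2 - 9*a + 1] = -36*a^3 - 18*a^2 - 4*a - 9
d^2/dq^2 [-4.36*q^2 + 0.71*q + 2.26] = -8.72000000000000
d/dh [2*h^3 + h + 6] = 6*h^2 + 1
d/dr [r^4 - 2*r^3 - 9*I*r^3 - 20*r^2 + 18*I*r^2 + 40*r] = 4*r^3 + r^2*(-6 - 27*I) + r*(-40 + 36*I) + 40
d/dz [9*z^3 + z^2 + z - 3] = 27*z^2 + 2*z + 1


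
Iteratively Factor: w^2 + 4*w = (w + 4)*(w)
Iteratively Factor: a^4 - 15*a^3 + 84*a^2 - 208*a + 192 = (a - 4)*(a^3 - 11*a^2 + 40*a - 48) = (a - 4)*(a - 3)*(a^2 - 8*a + 16) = (a - 4)^2*(a - 3)*(a - 4)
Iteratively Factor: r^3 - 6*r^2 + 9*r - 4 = (r - 1)*(r^2 - 5*r + 4) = (r - 1)^2*(r - 4)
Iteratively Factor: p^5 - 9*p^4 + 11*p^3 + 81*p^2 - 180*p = (p - 4)*(p^4 - 5*p^3 - 9*p^2 + 45*p) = (p - 4)*(p + 3)*(p^3 - 8*p^2 + 15*p) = p*(p - 4)*(p + 3)*(p^2 - 8*p + 15) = p*(p - 5)*(p - 4)*(p + 3)*(p - 3)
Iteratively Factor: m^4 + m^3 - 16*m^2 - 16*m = (m + 4)*(m^3 - 3*m^2 - 4*m) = (m + 1)*(m + 4)*(m^2 - 4*m) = m*(m + 1)*(m + 4)*(m - 4)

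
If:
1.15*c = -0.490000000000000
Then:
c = -0.43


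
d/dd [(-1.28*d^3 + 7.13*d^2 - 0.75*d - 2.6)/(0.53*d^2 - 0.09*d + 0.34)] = (-0.6784*d^4 + 0.2304*d^3 - 1.5498*d^2 + 7.6044*d - 0.489)/(0.2809*d^4 - 0.0954*d^3 + 0.3685*d^2 - 0.0612*d + 0.1156)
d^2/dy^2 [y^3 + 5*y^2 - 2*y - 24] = 6*y + 10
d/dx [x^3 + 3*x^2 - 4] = 3*x*(x + 2)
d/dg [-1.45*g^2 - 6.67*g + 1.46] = -2.9*g - 6.67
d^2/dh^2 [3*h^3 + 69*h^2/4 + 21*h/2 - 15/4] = 18*h + 69/2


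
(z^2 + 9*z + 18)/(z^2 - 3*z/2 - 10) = 2*(z^2 + 9*z + 18)/(2*z^2 - 3*z - 20)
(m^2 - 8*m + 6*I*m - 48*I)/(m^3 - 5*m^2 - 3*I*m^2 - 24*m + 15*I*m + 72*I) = (m + 6*I)/(m^2 + 3*m*(1 - I) - 9*I)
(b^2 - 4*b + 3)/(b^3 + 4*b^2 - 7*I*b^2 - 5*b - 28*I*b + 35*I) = (b - 3)/(b^2 + b*(5 - 7*I) - 35*I)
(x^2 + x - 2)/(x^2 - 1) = (x + 2)/(x + 1)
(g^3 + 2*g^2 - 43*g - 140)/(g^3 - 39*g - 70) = (g + 4)/(g + 2)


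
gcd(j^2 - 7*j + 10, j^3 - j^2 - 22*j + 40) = j - 2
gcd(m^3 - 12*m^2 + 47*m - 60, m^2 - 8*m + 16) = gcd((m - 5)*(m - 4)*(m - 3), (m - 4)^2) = m - 4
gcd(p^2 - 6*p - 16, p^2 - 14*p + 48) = p - 8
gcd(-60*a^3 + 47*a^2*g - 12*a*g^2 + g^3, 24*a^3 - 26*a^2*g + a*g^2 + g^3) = 4*a - g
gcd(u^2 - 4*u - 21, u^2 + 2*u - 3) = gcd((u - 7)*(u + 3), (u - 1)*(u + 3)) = u + 3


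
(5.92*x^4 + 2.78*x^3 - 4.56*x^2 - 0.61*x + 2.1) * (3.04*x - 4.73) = 17.9968*x^5 - 19.5504*x^4 - 27.0118*x^3 + 19.7144*x^2 + 9.2693*x - 9.933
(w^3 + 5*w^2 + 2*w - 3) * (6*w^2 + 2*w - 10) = 6*w^5 + 32*w^4 + 12*w^3 - 64*w^2 - 26*w + 30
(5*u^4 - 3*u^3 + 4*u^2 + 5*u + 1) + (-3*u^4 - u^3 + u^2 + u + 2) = 2*u^4 - 4*u^3 + 5*u^2 + 6*u + 3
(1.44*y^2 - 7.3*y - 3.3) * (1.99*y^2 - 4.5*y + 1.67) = 2.8656*y^4 - 21.007*y^3 + 28.6878*y^2 + 2.659*y - 5.511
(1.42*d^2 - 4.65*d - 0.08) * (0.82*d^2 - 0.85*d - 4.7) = 1.1644*d^4 - 5.02*d^3 - 2.7871*d^2 + 21.923*d + 0.376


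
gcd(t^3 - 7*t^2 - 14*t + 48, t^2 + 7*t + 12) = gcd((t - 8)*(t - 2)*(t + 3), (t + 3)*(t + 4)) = t + 3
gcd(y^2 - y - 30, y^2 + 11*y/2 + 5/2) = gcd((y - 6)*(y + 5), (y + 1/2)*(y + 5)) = y + 5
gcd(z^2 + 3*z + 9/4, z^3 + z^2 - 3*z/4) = z + 3/2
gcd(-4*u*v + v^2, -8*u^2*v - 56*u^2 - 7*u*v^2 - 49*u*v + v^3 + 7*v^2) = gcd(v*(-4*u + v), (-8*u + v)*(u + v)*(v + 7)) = 1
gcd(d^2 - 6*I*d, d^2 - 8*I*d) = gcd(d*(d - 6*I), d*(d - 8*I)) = d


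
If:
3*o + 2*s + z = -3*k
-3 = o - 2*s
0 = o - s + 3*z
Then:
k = 23*z/3 - 5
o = 3 - 6*z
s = 3 - 3*z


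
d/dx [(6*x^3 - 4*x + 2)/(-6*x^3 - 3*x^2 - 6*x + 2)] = 2*(-9*x^4 - 60*x^3 + 30*x^2 + 6*x + 2)/(36*x^6 + 36*x^5 + 81*x^4 + 12*x^3 + 24*x^2 - 24*x + 4)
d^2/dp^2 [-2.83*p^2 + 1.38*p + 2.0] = -5.66000000000000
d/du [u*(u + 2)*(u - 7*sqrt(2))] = 3*u^2 - 14*sqrt(2)*u + 4*u - 14*sqrt(2)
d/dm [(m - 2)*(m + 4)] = 2*m + 2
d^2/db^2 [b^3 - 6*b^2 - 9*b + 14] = 6*b - 12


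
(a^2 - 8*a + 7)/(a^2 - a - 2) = (-a^2 + 8*a - 7)/(-a^2 + a + 2)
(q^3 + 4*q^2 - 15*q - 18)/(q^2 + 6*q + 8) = (q^3 + 4*q^2 - 15*q - 18)/(q^2 + 6*q + 8)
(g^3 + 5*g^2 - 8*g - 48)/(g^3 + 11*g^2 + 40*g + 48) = (g - 3)/(g + 3)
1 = 1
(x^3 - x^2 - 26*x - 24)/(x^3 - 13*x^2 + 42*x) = (x^2 + 5*x + 4)/(x*(x - 7))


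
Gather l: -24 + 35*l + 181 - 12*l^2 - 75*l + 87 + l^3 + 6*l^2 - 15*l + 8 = l^3 - 6*l^2 - 55*l + 252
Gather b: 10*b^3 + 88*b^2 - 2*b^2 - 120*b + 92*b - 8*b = 10*b^3 + 86*b^2 - 36*b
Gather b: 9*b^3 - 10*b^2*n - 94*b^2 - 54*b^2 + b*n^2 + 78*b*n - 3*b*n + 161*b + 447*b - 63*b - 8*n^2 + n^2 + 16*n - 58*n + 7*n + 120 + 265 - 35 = 9*b^3 + b^2*(-10*n - 148) + b*(n^2 + 75*n + 545) - 7*n^2 - 35*n + 350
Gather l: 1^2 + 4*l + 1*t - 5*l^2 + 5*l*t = -5*l^2 + l*(5*t + 4) + t + 1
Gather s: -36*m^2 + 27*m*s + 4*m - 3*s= -36*m^2 + 4*m + s*(27*m - 3)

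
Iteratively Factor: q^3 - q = (q)*(q^2 - 1) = q*(q + 1)*(q - 1)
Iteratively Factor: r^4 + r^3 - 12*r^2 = (r)*(r^3 + r^2 - 12*r) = r^2*(r^2 + r - 12) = r^2*(r - 3)*(r + 4)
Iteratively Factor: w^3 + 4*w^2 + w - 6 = (w + 2)*(w^2 + 2*w - 3) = (w - 1)*(w + 2)*(w + 3)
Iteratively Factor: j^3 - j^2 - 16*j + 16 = (j - 1)*(j^2 - 16) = (j - 4)*(j - 1)*(j + 4)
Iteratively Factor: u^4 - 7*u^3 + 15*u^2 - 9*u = (u)*(u^3 - 7*u^2 + 15*u - 9) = u*(u - 1)*(u^2 - 6*u + 9) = u*(u - 3)*(u - 1)*(u - 3)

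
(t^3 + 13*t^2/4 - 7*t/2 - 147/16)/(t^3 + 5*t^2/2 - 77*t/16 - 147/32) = 2*(2*t + 3)/(4*t + 3)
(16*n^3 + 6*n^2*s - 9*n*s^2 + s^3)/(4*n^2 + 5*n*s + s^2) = (16*n^2 - 10*n*s + s^2)/(4*n + s)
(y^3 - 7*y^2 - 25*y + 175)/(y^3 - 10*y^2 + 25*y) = (y^2 - 2*y - 35)/(y*(y - 5))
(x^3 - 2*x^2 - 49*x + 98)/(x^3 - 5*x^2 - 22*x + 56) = (x + 7)/(x + 4)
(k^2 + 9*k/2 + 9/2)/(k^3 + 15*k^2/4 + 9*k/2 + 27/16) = 8*(k + 3)/(8*k^2 + 18*k + 9)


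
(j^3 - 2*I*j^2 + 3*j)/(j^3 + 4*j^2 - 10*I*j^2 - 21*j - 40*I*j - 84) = j*(j + I)/(j^2 + j*(4 - 7*I) - 28*I)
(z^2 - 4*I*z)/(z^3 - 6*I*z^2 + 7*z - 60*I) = z/(z^2 - 2*I*z + 15)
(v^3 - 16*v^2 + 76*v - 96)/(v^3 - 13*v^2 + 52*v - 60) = (v - 8)/(v - 5)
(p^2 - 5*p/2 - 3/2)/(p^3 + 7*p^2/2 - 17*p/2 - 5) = (p - 3)/(p^2 + 3*p - 10)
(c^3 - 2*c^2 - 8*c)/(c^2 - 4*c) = c + 2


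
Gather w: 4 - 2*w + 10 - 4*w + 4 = 18 - 6*w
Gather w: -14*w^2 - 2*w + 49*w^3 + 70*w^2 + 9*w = 49*w^3 + 56*w^2 + 7*w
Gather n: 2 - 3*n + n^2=n^2 - 3*n + 2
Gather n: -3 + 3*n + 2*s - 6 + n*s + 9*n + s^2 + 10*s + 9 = n*(s + 12) + s^2 + 12*s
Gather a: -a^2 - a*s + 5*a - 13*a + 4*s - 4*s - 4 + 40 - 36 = -a^2 + a*(-s - 8)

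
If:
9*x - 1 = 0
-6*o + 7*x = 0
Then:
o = 7/54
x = 1/9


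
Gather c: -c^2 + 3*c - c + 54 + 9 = -c^2 + 2*c + 63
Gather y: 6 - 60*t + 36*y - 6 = -60*t + 36*y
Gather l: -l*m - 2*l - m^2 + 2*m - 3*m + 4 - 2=l*(-m - 2) - m^2 - m + 2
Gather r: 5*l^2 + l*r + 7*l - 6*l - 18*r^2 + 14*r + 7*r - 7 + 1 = 5*l^2 + l - 18*r^2 + r*(l + 21) - 6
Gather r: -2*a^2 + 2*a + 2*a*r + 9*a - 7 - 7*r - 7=-2*a^2 + 11*a + r*(2*a - 7) - 14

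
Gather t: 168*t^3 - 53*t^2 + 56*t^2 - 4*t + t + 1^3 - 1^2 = 168*t^3 + 3*t^2 - 3*t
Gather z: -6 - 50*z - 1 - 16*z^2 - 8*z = -16*z^2 - 58*z - 7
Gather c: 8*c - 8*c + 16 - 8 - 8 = 0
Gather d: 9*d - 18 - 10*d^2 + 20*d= -10*d^2 + 29*d - 18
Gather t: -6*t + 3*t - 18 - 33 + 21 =-3*t - 30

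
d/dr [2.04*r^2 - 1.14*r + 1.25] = 4.08*r - 1.14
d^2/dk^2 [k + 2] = 0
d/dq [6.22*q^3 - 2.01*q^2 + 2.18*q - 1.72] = 18.66*q^2 - 4.02*q + 2.18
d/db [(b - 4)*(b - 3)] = 2*b - 7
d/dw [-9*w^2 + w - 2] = 1 - 18*w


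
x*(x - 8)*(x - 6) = x^3 - 14*x^2 + 48*x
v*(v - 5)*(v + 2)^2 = v^4 - v^3 - 16*v^2 - 20*v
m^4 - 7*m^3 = m^3*(m - 7)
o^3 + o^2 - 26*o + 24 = (o - 4)*(o - 1)*(o + 6)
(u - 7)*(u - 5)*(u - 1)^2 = u^4 - 14*u^3 + 60*u^2 - 82*u + 35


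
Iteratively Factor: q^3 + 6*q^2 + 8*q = (q)*(q^2 + 6*q + 8) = q*(q + 4)*(q + 2)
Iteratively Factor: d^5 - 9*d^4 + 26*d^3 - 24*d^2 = (d)*(d^4 - 9*d^3 + 26*d^2 - 24*d) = d*(d - 2)*(d^3 - 7*d^2 + 12*d) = d*(d - 3)*(d - 2)*(d^2 - 4*d) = d*(d - 4)*(d - 3)*(d - 2)*(d)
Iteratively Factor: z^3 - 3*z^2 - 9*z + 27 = (z - 3)*(z^2 - 9) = (z - 3)^2*(z + 3)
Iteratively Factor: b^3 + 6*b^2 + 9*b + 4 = (b + 1)*(b^2 + 5*b + 4) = (b + 1)^2*(b + 4)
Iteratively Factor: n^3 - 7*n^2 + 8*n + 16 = (n + 1)*(n^2 - 8*n + 16) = (n - 4)*(n + 1)*(n - 4)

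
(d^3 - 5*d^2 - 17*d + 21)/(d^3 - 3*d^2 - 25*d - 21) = (d - 1)/(d + 1)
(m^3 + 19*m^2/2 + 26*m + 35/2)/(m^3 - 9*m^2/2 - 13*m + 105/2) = (m^2 + 6*m + 5)/(m^2 - 8*m + 15)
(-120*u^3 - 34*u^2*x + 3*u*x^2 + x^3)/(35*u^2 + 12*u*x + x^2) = (-24*u^2 - 2*u*x + x^2)/(7*u + x)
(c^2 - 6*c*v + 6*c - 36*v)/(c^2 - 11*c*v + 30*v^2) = (-c - 6)/(-c + 5*v)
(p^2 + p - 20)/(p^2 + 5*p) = (p - 4)/p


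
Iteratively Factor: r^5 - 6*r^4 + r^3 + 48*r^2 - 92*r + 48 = (r - 4)*(r^4 - 2*r^3 - 7*r^2 + 20*r - 12) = (r - 4)*(r - 1)*(r^3 - r^2 - 8*r + 12) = (r - 4)*(r - 1)*(r + 3)*(r^2 - 4*r + 4) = (r - 4)*(r - 2)*(r - 1)*(r + 3)*(r - 2)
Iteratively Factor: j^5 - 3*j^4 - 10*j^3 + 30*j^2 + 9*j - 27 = (j + 1)*(j^4 - 4*j^3 - 6*j^2 + 36*j - 27) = (j + 1)*(j + 3)*(j^3 - 7*j^2 + 15*j - 9) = (j - 3)*(j + 1)*(j + 3)*(j^2 - 4*j + 3) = (j - 3)^2*(j + 1)*(j + 3)*(j - 1)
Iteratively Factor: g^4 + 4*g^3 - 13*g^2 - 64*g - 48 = (g - 4)*(g^3 + 8*g^2 + 19*g + 12) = (g - 4)*(g + 3)*(g^2 + 5*g + 4) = (g - 4)*(g + 3)*(g + 4)*(g + 1)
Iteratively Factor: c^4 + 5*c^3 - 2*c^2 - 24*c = (c + 3)*(c^3 + 2*c^2 - 8*c) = (c + 3)*(c + 4)*(c^2 - 2*c) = (c - 2)*(c + 3)*(c + 4)*(c)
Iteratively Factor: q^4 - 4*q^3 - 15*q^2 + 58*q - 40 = (q - 5)*(q^3 + q^2 - 10*q + 8) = (q - 5)*(q - 2)*(q^2 + 3*q - 4) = (q - 5)*(q - 2)*(q + 4)*(q - 1)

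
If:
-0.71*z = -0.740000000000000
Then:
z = 1.04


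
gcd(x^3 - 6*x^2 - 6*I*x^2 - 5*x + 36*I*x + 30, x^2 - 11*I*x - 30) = x - 5*I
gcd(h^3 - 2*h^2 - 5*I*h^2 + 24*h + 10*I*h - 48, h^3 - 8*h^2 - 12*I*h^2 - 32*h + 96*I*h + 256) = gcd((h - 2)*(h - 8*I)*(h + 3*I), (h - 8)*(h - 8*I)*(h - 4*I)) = h - 8*I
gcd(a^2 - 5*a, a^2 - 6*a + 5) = a - 5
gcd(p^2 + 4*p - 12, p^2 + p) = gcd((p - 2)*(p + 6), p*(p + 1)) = 1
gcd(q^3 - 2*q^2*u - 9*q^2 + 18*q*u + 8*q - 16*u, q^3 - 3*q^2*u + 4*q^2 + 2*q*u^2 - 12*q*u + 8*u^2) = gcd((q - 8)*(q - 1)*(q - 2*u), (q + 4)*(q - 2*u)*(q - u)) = q - 2*u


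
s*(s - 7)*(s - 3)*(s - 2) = s^4 - 12*s^3 + 41*s^2 - 42*s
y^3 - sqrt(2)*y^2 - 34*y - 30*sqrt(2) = (y - 5*sqrt(2))*(y + sqrt(2))*(y + 3*sqrt(2))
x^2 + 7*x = x*(x + 7)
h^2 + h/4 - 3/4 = (h - 3/4)*(h + 1)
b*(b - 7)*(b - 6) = b^3 - 13*b^2 + 42*b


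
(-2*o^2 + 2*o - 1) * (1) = -2*o^2 + 2*o - 1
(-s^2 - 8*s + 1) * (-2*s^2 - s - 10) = 2*s^4 + 17*s^3 + 16*s^2 + 79*s - 10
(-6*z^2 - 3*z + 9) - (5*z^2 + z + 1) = -11*z^2 - 4*z + 8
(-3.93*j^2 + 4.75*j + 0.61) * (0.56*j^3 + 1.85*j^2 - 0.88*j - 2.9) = -2.2008*j^5 - 4.6105*j^4 + 12.5875*j^3 + 8.3455*j^2 - 14.3118*j - 1.769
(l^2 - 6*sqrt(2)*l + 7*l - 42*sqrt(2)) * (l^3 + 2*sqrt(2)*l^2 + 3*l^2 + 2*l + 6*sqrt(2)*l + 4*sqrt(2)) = l^5 - 4*sqrt(2)*l^4 + 10*l^4 - 40*sqrt(2)*l^3 - l^3 - 226*l^2 - 92*sqrt(2)*l^2 - 552*l - 56*sqrt(2)*l - 336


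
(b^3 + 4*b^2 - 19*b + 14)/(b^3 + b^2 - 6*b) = (b^2 + 6*b - 7)/(b*(b + 3))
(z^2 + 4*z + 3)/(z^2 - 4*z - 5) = (z + 3)/(z - 5)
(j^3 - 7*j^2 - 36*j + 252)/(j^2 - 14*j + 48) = (j^2 - j - 42)/(j - 8)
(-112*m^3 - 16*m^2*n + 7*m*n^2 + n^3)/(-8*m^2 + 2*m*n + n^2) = (28*m^2 - 3*m*n - n^2)/(2*m - n)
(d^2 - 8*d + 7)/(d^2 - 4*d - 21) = (d - 1)/(d + 3)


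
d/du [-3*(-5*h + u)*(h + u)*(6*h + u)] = 87*h^2 - 12*h*u - 9*u^2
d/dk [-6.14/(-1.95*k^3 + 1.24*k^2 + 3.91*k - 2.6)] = (-35.919*k^2 + 15.2272*k + 24.0074)/(1.95*k^3 - 1.24*k^2 - 3.91*k + 2.6)^2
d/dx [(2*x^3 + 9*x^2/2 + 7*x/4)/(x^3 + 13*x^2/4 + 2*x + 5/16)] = 4*(32*x^2 + 40*x + 35)/(64*x^4 + 352*x^3 + 564*x^2 + 220*x + 25)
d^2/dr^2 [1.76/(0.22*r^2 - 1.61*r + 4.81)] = (-0.170368*r^2 + 1.246784*r + 1.76*(0.44*r - 1.61)*(0.88*r - 3.22) - 3.724864)/(0.22*r^2 - 1.61*r + 4.81)^3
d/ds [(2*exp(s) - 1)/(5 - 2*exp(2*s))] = (4*exp(2*s) - 4*exp(s) + 10)*exp(s)/(4*exp(4*s) - 20*exp(2*s) + 25)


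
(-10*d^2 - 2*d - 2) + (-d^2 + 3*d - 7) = -11*d^2 + d - 9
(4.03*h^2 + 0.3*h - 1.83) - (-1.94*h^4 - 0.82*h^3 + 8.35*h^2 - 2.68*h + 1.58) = 1.94*h^4 + 0.82*h^3 - 4.32*h^2 + 2.98*h - 3.41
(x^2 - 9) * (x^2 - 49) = x^4 - 58*x^2 + 441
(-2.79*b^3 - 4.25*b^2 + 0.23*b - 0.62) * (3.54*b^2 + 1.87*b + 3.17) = -9.8766*b^5 - 20.2623*b^4 - 15.9776*b^3 - 15.2372*b^2 - 0.4303*b - 1.9654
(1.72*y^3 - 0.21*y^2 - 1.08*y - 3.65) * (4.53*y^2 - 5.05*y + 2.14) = 7.7916*y^5 - 9.6373*y^4 - 0.1511*y^3 - 11.5299*y^2 + 16.1213*y - 7.811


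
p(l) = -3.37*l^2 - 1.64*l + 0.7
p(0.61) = -1.55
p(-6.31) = -123.13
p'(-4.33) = 27.54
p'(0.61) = -5.75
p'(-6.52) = 42.30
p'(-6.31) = 40.89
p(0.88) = -3.35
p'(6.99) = -48.75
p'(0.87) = -7.50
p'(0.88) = -7.57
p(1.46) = -8.88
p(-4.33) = -55.38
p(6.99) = -175.42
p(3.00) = -34.55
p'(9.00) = -62.30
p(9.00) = -287.03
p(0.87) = -3.28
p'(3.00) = -21.86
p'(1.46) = -11.48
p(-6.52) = -131.87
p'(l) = -6.74*l - 1.64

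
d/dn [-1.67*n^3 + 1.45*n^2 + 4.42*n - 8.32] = -5.01*n^2 + 2.9*n + 4.42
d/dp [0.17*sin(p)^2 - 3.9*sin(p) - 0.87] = (0.34*sin(p) - 3.9)*cos(p)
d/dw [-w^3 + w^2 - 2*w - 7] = -3*w^2 + 2*w - 2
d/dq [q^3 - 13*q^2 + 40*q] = 3*q^2 - 26*q + 40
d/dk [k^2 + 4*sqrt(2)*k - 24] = 2*k + 4*sqrt(2)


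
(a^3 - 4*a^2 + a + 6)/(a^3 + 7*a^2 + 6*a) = (a^2 - 5*a + 6)/(a*(a + 6))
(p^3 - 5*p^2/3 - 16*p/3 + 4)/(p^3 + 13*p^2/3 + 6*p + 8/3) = (3*p^2 - 11*p + 6)/(3*p^2 + 7*p + 4)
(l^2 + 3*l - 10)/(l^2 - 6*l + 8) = (l + 5)/(l - 4)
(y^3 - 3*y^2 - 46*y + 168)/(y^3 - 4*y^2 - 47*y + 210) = (y - 4)/(y - 5)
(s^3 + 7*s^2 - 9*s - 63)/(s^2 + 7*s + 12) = (s^2 + 4*s - 21)/(s + 4)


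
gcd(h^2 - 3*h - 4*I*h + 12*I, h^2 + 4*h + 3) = 1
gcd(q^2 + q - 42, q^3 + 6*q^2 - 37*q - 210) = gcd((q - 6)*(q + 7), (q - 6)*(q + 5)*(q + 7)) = q^2 + q - 42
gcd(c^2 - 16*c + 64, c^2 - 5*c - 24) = c - 8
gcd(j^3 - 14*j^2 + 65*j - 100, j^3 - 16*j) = j - 4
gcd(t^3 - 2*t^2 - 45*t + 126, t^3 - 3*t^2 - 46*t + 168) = t^2 + t - 42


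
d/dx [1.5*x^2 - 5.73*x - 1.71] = 3.0*x - 5.73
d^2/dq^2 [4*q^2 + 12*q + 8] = 8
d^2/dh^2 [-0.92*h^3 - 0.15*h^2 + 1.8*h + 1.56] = -5.52*h - 0.3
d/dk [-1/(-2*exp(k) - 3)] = -2*exp(k)/(2*exp(k) + 3)^2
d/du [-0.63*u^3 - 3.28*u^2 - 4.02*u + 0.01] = -1.89*u^2 - 6.56*u - 4.02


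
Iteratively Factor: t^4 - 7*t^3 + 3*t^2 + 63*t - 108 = (t - 4)*(t^3 - 3*t^2 - 9*t + 27) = (t - 4)*(t + 3)*(t^2 - 6*t + 9) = (t - 4)*(t - 3)*(t + 3)*(t - 3)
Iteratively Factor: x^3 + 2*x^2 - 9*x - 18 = (x - 3)*(x^2 + 5*x + 6) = (x - 3)*(x + 3)*(x + 2)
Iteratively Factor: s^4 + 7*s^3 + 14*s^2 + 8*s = (s + 1)*(s^3 + 6*s^2 + 8*s) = (s + 1)*(s + 2)*(s^2 + 4*s) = (s + 1)*(s + 2)*(s + 4)*(s)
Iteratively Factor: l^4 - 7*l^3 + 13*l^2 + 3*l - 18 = (l + 1)*(l^3 - 8*l^2 + 21*l - 18) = (l - 3)*(l + 1)*(l^2 - 5*l + 6) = (l - 3)*(l - 2)*(l + 1)*(l - 3)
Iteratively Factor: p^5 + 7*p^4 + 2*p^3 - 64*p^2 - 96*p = (p)*(p^4 + 7*p^3 + 2*p^2 - 64*p - 96) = p*(p - 3)*(p^3 + 10*p^2 + 32*p + 32) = p*(p - 3)*(p + 2)*(p^2 + 8*p + 16) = p*(p - 3)*(p + 2)*(p + 4)*(p + 4)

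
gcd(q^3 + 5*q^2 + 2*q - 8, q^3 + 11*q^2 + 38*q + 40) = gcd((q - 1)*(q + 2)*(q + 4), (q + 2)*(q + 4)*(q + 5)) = q^2 + 6*q + 8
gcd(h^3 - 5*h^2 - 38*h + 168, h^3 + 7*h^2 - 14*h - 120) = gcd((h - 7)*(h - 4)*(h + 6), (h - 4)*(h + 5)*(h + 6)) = h^2 + 2*h - 24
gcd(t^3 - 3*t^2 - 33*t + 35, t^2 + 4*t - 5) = t^2 + 4*t - 5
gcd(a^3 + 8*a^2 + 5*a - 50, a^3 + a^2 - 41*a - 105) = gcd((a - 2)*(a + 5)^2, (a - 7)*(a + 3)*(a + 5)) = a + 5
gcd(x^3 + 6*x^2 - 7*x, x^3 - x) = x^2 - x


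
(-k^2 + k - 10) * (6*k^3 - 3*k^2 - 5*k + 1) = -6*k^5 + 9*k^4 - 58*k^3 + 24*k^2 + 51*k - 10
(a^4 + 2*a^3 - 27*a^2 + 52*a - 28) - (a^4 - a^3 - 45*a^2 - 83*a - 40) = 3*a^3 + 18*a^2 + 135*a + 12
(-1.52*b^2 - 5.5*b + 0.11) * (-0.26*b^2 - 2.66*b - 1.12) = 0.3952*b^4 + 5.4732*b^3 + 16.3038*b^2 + 5.8674*b - 0.1232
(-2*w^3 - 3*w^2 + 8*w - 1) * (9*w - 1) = -18*w^4 - 25*w^3 + 75*w^2 - 17*w + 1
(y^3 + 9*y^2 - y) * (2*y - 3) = 2*y^4 + 15*y^3 - 29*y^2 + 3*y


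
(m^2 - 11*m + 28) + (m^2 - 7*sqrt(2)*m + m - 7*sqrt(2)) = 2*m^2 - 10*m - 7*sqrt(2)*m - 7*sqrt(2) + 28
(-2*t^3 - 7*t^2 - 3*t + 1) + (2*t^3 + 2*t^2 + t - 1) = -5*t^2 - 2*t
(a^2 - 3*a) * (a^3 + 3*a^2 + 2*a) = a^5 - 7*a^3 - 6*a^2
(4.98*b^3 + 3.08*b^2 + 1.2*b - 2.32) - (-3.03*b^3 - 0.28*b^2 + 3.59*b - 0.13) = 8.01*b^3 + 3.36*b^2 - 2.39*b - 2.19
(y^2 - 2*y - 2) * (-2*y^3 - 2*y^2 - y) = -2*y^5 + 2*y^4 + 7*y^3 + 6*y^2 + 2*y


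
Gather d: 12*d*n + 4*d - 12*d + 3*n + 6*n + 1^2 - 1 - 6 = d*(12*n - 8) + 9*n - 6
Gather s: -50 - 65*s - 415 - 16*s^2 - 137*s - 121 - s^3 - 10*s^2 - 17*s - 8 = -s^3 - 26*s^2 - 219*s - 594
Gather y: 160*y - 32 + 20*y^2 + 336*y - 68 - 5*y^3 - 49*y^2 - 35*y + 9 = -5*y^3 - 29*y^2 + 461*y - 91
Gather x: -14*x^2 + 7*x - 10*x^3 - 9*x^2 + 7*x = -10*x^3 - 23*x^2 + 14*x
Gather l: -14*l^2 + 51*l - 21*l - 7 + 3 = -14*l^2 + 30*l - 4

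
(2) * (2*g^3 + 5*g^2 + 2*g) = 4*g^3 + 10*g^2 + 4*g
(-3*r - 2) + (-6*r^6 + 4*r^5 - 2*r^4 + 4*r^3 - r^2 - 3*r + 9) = -6*r^6 + 4*r^5 - 2*r^4 + 4*r^3 - r^2 - 6*r + 7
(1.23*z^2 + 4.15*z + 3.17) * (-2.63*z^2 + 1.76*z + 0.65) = -3.2349*z^4 - 8.7497*z^3 - 0.233599999999999*z^2 + 8.2767*z + 2.0605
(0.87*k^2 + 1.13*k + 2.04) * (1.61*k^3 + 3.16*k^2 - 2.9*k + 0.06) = 1.4007*k^5 + 4.5685*k^4 + 4.3322*k^3 + 3.2216*k^2 - 5.8482*k + 0.1224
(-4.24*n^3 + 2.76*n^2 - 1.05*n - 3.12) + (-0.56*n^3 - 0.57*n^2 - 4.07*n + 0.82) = -4.8*n^3 + 2.19*n^2 - 5.12*n - 2.3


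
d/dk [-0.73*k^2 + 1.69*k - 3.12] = 1.69 - 1.46*k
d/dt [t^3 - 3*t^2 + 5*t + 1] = 3*t^2 - 6*t + 5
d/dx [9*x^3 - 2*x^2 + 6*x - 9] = 27*x^2 - 4*x + 6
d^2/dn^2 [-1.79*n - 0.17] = 0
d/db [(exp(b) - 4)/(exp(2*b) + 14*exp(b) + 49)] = (15 - exp(b))*exp(b)/(exp(3*b) + 21*exp(2*b) + 147*exp(b) + 343)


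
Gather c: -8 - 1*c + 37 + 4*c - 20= 3*c + 9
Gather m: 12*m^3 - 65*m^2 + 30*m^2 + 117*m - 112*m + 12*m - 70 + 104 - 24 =12*m^3 - 35*m^2 + 17*m + 10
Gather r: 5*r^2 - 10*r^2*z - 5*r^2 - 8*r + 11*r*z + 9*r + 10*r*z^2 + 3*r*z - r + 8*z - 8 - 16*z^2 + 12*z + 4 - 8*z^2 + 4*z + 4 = -10*r^2*z + r*(10*z^2 + 14*z) - 24*z^2 + 24*z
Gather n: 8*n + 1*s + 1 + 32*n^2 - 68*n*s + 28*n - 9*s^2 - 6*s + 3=32*n^2 + n*(36 - 68*s) - 9*s^2 - 5*s + 4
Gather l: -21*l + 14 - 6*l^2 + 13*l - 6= -6*l^2 - 8*l + 8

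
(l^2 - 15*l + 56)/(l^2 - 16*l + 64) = (l - 7)/(l - 8)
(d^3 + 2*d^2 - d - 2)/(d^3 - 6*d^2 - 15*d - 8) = (d^2 + d - 2)/(d^2 - 7*d - 8)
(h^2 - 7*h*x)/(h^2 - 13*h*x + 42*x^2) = h/(h - 6*x)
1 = 1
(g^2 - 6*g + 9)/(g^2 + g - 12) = (g - 3)/(g + 4)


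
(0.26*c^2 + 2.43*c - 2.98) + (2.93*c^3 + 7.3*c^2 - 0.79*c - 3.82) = 2.93*c^3 + 7.56*c^2 + 1.64*c - 6.8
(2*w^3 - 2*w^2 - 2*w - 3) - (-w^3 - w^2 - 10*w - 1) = 3*w^3 - w^2 + 8*w - 2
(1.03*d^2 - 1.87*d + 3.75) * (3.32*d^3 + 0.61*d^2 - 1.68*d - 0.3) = 3.4196*d^5 - 5.5801*d^4 + 9.5789*d^3 + 5.1201*d^2 - 5.739*d - 1.125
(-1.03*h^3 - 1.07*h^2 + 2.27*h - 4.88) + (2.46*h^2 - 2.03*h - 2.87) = -1.03*h^3 + 1.39*h^2 + 0.24*h - 7.75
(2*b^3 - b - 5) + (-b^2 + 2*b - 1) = 2*b^3 - b^2 + b - 6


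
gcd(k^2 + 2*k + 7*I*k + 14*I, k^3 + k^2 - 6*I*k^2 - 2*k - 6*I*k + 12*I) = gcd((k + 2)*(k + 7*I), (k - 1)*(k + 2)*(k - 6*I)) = k + 2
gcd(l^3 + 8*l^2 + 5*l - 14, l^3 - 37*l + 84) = l + 7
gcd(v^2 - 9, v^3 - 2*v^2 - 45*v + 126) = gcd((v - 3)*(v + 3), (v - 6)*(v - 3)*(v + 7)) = v - 3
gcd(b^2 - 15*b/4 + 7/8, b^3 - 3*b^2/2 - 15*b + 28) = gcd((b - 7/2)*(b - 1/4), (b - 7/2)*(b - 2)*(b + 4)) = b - 7/2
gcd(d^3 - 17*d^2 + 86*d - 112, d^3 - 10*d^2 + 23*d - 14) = d^2 - 9*d + 14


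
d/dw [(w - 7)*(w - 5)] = 2*w - 12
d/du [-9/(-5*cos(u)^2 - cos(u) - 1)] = 9*(10*cos(u) + 1)*sin(u)/(5*cos(u)^2 + cos(u) + 1)^2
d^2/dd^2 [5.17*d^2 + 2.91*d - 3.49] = 10.3400000000000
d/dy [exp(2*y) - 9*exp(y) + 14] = (2*exp(y) - 9)*exp(y)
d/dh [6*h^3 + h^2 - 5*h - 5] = 18*h^2 + 2*h - 5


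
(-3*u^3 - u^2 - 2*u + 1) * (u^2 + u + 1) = -3*u^5 - 4*u^4 - 6*u^3 - 2*u^2 - u + 1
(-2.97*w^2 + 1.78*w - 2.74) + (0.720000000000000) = -2.97*w^2 + 1.78*w - 2.02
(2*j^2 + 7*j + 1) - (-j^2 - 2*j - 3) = 3*j^2 + 9*j + 4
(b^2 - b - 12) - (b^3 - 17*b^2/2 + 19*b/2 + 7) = -b^3 + 19*b^2/2 - 21*b/2 - 19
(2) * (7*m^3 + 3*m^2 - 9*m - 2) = 14*m^3 + 6*m^2 - 18*m - 4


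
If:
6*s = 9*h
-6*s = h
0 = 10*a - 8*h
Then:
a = 0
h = 0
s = 0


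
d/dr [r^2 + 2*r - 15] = 2*r + 2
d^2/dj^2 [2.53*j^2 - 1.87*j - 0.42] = 5.06000000000000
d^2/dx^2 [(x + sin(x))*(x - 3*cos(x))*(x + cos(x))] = -x^2*sin(x) + 2*x^2*cos(x) + 8*x*sin(x) + 4*x*sin(2*x) + 4*x*cos(x) + 6*x*cos(2*x) + 6*x + 11*sin(x)/4 + 6*sin(2*x) + 27*sin(3*x)/4 - 4*cos(x) - 4*cos(2*x)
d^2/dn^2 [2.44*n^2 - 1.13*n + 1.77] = 4.88000000000000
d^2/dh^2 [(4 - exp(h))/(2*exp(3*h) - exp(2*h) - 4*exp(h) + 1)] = (-16*exp(6*h) + 150*exp(5*h) - 121*exp(4*h) - 18*exp(3*h) - 30*exp(2*h) + 76*exp(h) + 15)*exp(h)/(8*exp(9*h) - 12*exp(8*h) - 42*exp(7*h) + 59*exp(6*h) + 72*exp(5*h) - 93*exp(4*h) - 34*exp(3*h) + 45*exp(2*h) - 12*exp(h) + 1)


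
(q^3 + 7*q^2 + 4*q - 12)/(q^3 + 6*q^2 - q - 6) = (q + 2)/(q + 1)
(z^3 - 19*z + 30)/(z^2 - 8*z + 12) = (z^2 + 2*z - 15)/(z - 6)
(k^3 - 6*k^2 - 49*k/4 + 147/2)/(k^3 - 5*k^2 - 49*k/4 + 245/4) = (k - 6)/(k - 5)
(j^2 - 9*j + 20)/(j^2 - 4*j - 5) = (j - 4)/(j + 1)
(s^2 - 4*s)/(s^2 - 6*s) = (s - 4)/(s - 6)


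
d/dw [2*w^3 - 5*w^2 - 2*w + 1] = 6*w^2 - 10*w - 2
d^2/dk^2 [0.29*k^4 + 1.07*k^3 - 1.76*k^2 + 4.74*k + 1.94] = 3.48*k^2 + 6.42*k - 3.52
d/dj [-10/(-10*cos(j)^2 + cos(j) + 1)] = 10*(20*cos(j) - 1)*sin(j)/(-10*cos(j)^2 + cos(j) + 1)^2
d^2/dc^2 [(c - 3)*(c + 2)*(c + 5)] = 6*c + 8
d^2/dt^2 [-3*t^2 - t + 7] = -6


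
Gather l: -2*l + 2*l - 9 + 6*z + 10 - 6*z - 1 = 0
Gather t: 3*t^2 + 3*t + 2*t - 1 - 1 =3*t^2 + 5*t - 2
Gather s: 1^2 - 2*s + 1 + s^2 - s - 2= s^2 - 3*s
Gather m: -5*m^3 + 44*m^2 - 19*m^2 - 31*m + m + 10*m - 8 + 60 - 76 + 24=-5*m^3 + 25*m^2 - 20*m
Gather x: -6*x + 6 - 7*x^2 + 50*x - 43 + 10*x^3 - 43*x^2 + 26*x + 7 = 10*x^3 - 50*x^2 + 70*x - 30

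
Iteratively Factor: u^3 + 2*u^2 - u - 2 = (u + 1)*(u^2 + u - 2) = (u + 1)*(u + 2)*(u - 1)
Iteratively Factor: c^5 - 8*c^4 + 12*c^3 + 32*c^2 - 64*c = (c - 4)*(c^4 - 4*c^3 - 4*c^2 + 16*c) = (c - 4)^2*(c^3 - 4*c) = (c - 4)^2*(c + 2)*(c^2 - 2*c) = (c - 4)^2*(c - 2)*(c + 2)*(c)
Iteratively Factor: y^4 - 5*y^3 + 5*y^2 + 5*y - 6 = (y - 1)*(y^3 - 4*y^2 + y + 6) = (y - 2)*(y - 1)*(y^2 - 2*y - 3) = (y - 3)*(y - 2)*(y - 1)*(y + 1)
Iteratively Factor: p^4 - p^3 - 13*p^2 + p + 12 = (p - 4)*(p^3 + 3*p^2 - p - 3) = (p - 4)*(p + 3)*(p^2 - 1) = (p - 4)*(p - 1)*(p + 3)*(p + 1)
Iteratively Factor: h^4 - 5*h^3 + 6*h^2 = (h)*(h^3 - 5*h^2 + 6*h) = h*(h - 3)*(h^2 - 2*h) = h*(h - 3)*(h - 2)*(h)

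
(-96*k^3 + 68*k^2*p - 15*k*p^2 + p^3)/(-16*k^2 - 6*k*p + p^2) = (12*k^2 - 7*k*p + p^2)/(2*k + p)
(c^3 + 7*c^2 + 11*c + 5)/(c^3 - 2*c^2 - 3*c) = (c^2 + 6*c + 5)/(c*(c - 3))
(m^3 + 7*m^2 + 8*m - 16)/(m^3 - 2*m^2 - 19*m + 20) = (m + 4)/(m - 5)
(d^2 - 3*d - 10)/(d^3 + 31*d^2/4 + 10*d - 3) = 4*(d - 5)/(4*d^2 + 23*d - 6)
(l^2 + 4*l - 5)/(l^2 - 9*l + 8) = (l + 5)/(l - 8)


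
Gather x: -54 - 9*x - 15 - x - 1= -10*x - 70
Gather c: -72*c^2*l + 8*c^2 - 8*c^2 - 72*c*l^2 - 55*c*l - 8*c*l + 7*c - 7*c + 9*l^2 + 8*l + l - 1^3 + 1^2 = -72*c^2*l + c*(-72*l^2 - 63*l) + 9*l^2 + 9*l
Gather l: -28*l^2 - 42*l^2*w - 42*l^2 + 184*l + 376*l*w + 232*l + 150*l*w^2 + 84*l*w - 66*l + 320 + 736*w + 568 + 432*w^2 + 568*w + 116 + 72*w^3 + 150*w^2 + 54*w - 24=l^2*(-42*w - 70) + l*(150*w^2 + 460*w + 350) + 72*w^3 + 582*w^2 + 1358*w + 980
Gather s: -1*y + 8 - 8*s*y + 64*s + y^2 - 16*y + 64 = s*(64 - 8*y) + y^2 - 17*y + 72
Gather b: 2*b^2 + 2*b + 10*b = 2*b^2 + 12*b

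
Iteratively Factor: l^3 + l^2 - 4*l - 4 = (l + 1)*(l^2 - 4) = (l + 1)*(l + 2)*(l - 2)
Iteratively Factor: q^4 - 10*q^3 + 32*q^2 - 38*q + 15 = (q - 5)*(q^3 - 5*q^2 + 7*q - 3) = (q - 5)*(q - 3)*(q^2 - 2*q + 1) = (q - 5)*(q - 3)*(q - 1)*(q - 1)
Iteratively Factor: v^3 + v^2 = (v)*(v^2 + v) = v^2*(v + 1)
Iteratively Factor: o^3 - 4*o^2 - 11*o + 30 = (o - 2)*(o^2 - 2*o - 15) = (o - 5)*(o - 2)*(o + 3)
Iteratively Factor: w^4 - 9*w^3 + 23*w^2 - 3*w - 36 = (w - 3)*(w^3 - 6*w^2 + 5*w + 12) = (w - 4)*(w - 3)*(w^2 - 2*w - 3) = (w - 4)*(w - 3)*(w + 1)*(w - 3)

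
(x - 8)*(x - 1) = x^2 - 9*x + 8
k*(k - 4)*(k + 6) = k^3 + 2*k^2 - 24*k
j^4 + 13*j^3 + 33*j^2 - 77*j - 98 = (j - 2)*(j + 1)*(j + 7)^2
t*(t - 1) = t^2 - t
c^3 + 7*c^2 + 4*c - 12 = (c - 1)*(c + 2)*(c + 6)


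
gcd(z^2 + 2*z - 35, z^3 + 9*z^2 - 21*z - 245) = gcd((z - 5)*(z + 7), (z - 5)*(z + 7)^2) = z^2 + 2*z - 35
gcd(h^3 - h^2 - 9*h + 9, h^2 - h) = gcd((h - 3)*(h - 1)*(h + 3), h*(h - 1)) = h - 1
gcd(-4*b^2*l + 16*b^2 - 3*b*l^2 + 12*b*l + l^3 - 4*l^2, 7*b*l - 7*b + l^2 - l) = 1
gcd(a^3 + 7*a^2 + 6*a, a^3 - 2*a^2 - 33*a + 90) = a + 6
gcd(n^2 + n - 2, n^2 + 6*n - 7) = n - 1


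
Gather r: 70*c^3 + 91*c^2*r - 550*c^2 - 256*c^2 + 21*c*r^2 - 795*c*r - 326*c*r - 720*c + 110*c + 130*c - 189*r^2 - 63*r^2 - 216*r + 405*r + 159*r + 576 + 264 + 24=70*c^3 - 806*c^2 - 480*c + r^2*(21*c - 252) + r*(91*c^2 - 1121*c + 348) + 864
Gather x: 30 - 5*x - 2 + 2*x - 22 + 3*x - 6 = 0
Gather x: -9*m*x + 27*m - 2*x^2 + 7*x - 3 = 27*m - 2*x^2 + x*(7 - 9*m) - 3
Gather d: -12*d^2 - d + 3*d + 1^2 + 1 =-12*d^2 + 2*d + 2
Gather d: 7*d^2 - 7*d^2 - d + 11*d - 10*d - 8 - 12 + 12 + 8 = 0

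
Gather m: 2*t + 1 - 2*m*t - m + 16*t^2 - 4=m*(-2*t - 1) + 16*t^2 + 2*t - 3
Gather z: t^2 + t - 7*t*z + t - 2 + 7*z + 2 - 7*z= t^2 - 7*t*z + 2*t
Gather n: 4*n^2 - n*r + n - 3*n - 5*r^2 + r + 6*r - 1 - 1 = 4*n^2 + n*(-r - 2) - 5*r^2 + 7*r - 2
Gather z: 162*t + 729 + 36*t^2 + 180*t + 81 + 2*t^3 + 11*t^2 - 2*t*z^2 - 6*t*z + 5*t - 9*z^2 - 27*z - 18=2*t^3 + 47*t^2 + 347*t + z^2*(-2*t - 9) + z*(-6*t - 27) + 792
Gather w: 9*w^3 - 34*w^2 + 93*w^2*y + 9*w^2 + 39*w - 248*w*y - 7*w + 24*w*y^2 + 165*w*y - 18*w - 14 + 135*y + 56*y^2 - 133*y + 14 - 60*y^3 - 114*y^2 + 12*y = 9*w^3 + w^2*(93*y - 25) + w*(24*y^2 - 83*y + 14) - 60*y^3 - 58*y^2 + 14*y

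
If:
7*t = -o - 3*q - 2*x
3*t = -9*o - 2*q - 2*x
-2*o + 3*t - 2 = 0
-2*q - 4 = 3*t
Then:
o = -1/19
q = -56/19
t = 12/19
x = 85/38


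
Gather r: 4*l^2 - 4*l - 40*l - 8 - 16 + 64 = 4*l^2 - 44*l + 40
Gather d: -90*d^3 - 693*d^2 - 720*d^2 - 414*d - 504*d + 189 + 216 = -90*d^3 - 1413*d^2 - 918*d + 405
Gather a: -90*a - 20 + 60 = 40 - 90*a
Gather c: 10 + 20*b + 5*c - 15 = 20*b + 5*c - 5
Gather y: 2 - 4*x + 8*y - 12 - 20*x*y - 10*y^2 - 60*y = -4*x - 10*y^2 + y*(-20*x - 52) - 10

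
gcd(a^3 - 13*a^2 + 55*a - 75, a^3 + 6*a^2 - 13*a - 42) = a - 3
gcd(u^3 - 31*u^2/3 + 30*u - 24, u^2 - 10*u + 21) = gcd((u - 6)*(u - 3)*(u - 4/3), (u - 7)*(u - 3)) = u - 3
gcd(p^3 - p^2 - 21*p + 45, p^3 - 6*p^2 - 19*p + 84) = p - 3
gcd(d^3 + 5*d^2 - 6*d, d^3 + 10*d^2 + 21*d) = d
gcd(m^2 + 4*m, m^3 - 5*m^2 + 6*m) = m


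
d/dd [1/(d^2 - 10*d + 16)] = 2*(5 - d)/(d^2 - 10*d + 16)^2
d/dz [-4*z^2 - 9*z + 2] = -8*z - 9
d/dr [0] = 0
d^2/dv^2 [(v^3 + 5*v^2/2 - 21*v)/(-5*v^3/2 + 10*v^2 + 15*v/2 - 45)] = 2*(-13*v^4 + 30*v^3 - 36*v^2 + 840*v + 72)/(5*(v^7 - 6*v^6 - 6*v^5 + 80*v^4 - 15*v^3 - 378*v^2 + 108*v + 648))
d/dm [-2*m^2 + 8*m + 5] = 8 - 4*m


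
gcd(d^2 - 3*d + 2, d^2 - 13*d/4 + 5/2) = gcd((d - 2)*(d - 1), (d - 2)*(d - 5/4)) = d - 2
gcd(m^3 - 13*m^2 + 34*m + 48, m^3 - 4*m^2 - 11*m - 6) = m^2 - 5*m - 6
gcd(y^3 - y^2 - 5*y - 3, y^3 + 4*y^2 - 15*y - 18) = y^2 - 2*y - 3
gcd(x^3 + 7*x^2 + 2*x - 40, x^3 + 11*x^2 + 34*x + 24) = x + 4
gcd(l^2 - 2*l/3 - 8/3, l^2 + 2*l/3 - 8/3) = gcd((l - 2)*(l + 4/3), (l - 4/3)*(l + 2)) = 1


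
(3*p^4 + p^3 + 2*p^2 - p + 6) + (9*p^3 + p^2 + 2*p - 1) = 3*p^4 + 10*p^3 + 3*p^2 + p + 5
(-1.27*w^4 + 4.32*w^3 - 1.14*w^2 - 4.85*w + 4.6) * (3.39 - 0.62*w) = 0.7874*w^5 - 6.9837*w^4 + 15.3516*w^3 - 0.8576*w^2 - 19.2935*w + 15.594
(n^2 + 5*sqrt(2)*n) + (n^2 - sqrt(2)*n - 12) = 2*n^2 + 4*sqrt(2)*n - 12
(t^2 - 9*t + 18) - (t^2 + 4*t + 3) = 15 - 13*t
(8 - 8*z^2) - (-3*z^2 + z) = -5*z^2 - z + 8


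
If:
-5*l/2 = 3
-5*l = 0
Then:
No Solution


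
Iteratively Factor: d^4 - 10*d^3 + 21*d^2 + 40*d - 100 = (d + 2)*(d^3 - 12*d^2 + 45*d - 50) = (d - 2)*(d + 2)*(d^2 - 10*d + 25) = (d - 5)*(d - 2)*(d + 2)*(d - 5)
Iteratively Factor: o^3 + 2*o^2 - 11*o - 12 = (o + 4)*(o^2 - 2*o - 3) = (o + 1)*(o + 4)*(o - 3)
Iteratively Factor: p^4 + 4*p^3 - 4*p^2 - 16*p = (p - 2)*(p^3 + 6*p^2 + 8*p) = (p - 2)*(p + 4)*(p^2 + 2*p) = p*(p - 2)*(p + 4)*(p + 2)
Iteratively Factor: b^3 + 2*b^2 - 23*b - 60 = (b + 4)*(b^2 - 2*b - 15) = (b - 5)*(b + 4)*(b + 3)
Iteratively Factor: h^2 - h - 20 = (h + 4)*(h - 5)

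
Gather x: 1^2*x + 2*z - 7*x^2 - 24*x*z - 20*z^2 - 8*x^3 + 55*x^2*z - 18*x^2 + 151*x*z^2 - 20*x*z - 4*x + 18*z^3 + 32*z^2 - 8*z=-8*x^3 + x^2*(55*z - 25) + x*(151*z^2 - 44*z - 3) + 18*z^3 + 12*z^2 - 6*z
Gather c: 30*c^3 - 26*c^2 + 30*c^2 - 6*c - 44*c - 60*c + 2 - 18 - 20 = 30*c^3 + 4*c^2 - 110*c - 36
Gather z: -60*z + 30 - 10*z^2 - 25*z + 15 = -10*z^2 - 85*z + 45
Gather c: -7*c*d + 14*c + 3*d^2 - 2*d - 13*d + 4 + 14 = c*(14 - 7*d) + 3*d^2 - 15*d + 18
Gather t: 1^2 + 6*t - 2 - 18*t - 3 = -12*t - 4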